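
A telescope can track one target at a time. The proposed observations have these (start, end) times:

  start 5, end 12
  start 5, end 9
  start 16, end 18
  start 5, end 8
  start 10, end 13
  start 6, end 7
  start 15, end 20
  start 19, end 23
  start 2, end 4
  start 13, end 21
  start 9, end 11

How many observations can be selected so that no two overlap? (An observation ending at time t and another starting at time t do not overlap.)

By end time: (2,4), (6,7), (5,8), (5,9), (9,11), (5,12), (10,13), (16,18), (15,20), (13,21), (19,23).
Pick (2,4); next start ≥ 4 → (6,7); next start ≥ 7 → (9,11); next start ≥ 11 → (16,18); next start ≥ 18 → (19,23).
Selected 5 observations.

5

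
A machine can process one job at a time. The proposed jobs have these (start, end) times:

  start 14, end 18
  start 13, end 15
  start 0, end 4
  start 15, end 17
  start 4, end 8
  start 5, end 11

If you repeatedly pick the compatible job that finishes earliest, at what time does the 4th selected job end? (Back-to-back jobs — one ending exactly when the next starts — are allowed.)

17

Sort by end time and greedily take each interval whose start is ≥ the last chosen end.
By end time: (0,4), (4,8), (5,11), (13,15), (15,17), (14,18).
Pick (0,4); next start ≥ 4 → (4,8); next start ≥ 8 → (13,15); next start ≥ 15 → (15,17).
Selected: (0,4) (4,8) (13,15) (15,17)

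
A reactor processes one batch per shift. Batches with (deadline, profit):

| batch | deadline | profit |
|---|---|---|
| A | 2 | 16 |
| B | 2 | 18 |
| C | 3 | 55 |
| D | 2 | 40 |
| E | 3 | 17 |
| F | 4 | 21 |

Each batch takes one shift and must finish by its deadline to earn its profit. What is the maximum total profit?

134

Take jobs in profit order; each goes to the latest open slot no later than its deadline.
By profit: C(d3,55), D(d2,40), F(d4,21), B(d2,18), E(d3,17), A(d2,16)
C→slot 3; D→slot 2; F→slot 4; B→slot 1; E skipped; A skipped.
Profit = 18 + 40 + 55 + 21 = 134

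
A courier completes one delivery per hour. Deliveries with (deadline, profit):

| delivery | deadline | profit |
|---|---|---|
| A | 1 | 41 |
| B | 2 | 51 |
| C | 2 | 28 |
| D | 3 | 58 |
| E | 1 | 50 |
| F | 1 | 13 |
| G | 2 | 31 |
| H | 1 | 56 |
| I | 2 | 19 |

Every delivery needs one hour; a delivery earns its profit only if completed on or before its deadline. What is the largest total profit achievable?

Sort by profit descending; place each in the latest free slot ≤ its deadline.
By profit: D(d3,58), H(d1,56), B(d2,51), E(d1,50), A(d1,41), G(d2,31), C(d2,28), I(d2,19), F(d1,13)
D→slot 3; H→slot 1; B→slot 2; E skipped; A skipped; G skipped; C skipped; I skipped; F skipped.
Profit = 56 + 51 + 58 = 165

165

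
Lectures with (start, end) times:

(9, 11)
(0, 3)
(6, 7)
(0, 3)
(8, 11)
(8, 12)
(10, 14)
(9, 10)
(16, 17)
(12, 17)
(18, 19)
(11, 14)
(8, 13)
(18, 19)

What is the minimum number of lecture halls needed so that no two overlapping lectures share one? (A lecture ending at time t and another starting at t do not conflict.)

starts: [0, 0, 6, 8, 8, 8, 9, 9, 10, 11, 12, 16, 18, 18]
ends:   [3, 3, 7, 10, 11, 11, 12, 13, 14, 14, 17, 17, 19, 19]
s0→1 s0→2 e3→1 e3→0 s6→1 e7→0 s8→1 s8→2 s8→3 s9→4 s9→5  — peak 5.

5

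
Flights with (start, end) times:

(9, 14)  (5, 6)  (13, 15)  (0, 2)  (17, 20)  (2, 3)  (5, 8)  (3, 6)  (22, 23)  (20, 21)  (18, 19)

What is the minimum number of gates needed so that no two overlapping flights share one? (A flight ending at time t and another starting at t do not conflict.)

Events (time:±→running): 0:+→1 2:-→0 2:+→1 3:-→0 3:+→1 5:+→2 5:+→3 … peak 3.

3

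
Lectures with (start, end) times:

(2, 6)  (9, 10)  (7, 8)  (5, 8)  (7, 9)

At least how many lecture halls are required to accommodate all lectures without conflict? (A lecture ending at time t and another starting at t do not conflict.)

Events (time:±→running): 2:+→1 5:+→2 6:-→1 7:+→2 7:+→3 … peak 3.

3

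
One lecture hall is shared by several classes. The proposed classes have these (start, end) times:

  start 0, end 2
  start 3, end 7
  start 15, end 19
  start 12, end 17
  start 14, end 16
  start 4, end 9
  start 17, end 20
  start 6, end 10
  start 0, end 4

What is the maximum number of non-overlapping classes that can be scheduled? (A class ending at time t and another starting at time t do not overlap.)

4

Greedy by earliest finish: after sorting by end time, pick each interval compatible with the last pick.
Sorted by end: (0,2)  (0,4)  (3,7)  (4,9)  (6,10)  (14,16)  (12,17)  (15,19)  (17,20)
take (0,2); skip (0,4); take (3,7); take (14,16); skip (12,17); skip (15,19); take (17,20).
Selected 4 classes.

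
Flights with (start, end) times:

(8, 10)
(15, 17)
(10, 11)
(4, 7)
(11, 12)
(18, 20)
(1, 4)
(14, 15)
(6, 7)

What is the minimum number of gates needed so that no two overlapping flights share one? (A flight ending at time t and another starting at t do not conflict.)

2

The answer is the maximum number of intervals overlapping at any instant.
starts: [1, 4, 6, 8, 10, 11, 14, 15, 18]
ends:   [4, 7, 7, 10, 11, 12, 15, 17, 20]
s1→1 e4→0 s4→1 s6→2  — peak 2.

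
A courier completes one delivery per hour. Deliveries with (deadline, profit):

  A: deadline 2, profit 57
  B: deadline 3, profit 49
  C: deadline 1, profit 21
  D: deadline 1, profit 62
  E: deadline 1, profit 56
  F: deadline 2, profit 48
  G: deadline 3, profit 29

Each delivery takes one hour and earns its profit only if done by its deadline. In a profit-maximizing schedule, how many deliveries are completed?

Sort by profit descending; place each in the latest free slot ≤ its deadline.
Profit order: D=62 A=57 E=56 B=49 F=48 G=29 C=21
Assign: D→slot 1, A→slot 2, E skipped, B→slot 3, F skipped, G skipped, C skipped.
Slots: [1:D] [2:A] [3:B]
3 of 7 scheduled.

3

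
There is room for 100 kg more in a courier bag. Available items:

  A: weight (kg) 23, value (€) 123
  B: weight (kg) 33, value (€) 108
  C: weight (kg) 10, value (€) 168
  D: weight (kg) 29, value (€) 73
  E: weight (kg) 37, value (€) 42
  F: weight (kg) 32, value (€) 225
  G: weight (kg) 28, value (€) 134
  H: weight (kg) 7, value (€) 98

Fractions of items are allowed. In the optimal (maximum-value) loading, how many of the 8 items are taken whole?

Greedy by value/weight ratio, highest first.
Ratios (sorted): C 16.80, H 14.00, F 7.03, A 5.35, G 4.79, B 3.27, D 2.52, E 1.14
take C (10 @ 168); take H (7 @ 98); take F (32 @ 225); take A (23 @ 123); take G (28 @ 134). Capacity used 100/100.
5 item(s) taken whole.

5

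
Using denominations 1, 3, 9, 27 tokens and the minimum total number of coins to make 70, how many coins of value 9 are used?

1

Use the largest denomination that fits, subtract, and repeat.
70 − 2×27→16 − 1×9→7 − 2×3→1 − 1×1→0
Count of 9: 1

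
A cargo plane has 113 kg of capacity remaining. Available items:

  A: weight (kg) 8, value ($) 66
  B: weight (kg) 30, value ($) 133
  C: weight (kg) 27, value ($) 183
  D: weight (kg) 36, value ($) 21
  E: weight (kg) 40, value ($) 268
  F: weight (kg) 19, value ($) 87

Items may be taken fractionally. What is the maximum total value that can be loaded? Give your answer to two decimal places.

688.23

Order: A (66/8=8.25) > C (183/27=6.78) > E (268/40=6.70) > F (87/19=4.58) > B (133/30=4.43) > D (21/36=0.58)
Fill: take A (8 @ 66) → take C (27 @ 183) → take E (40 @ 268) → take F (19 @ 87) → take 19/30 of B → 84.23; 113/113 used.
Total value = 688.23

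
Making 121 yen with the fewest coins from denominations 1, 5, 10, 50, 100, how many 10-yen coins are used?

121 − 1×100→21 − 2×10→1 − 1×1→0
Count of 10: 2

2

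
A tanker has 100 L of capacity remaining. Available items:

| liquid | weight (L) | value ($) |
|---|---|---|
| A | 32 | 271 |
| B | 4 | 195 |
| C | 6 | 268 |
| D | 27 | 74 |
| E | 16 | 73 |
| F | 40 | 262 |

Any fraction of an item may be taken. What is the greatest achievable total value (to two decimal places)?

1074.48

Order: B (195/4=48.75) > C (268/6=44.67) > A (271/32=8.47) > F (262/40=6.55) > E (73/16=4.56) > D (74/27=2.74)
Fill: take B (4 @ 195) → take C (6 @ 268) → take A (32 @ 271) → take F (40 @ 262) → take E (16 @ 73) → take 2/27 of D → 5.48; 100/100 used.
Total value = 1074.48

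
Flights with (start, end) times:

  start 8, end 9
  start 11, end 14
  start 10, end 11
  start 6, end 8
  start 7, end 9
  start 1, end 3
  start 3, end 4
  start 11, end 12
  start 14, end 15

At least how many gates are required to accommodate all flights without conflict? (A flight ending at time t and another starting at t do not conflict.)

2

Count concurrent intervals with a sweep; the peak is the room count.
Events (time:±→running): 1:+→1 3:-→0 3:+→1 4:-→0 6:+→1 7:+→2 … peak 2.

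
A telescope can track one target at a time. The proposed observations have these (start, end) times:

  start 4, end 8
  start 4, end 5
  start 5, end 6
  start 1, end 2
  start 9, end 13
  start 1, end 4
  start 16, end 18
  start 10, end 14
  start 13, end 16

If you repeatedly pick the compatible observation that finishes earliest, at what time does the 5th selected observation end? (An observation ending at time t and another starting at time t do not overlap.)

16

Order by finish time; keep every interval that doesn't clash with the previous kept one.
Sorted by end: (1,2)  (1,4)  (4,5)  (5,6)  (4,8)  (9,13)  (10,14)  (13,16)  (16,18)
take (1,2); take (4,5); take (5,6); take (9,13); skip (10,14); take (13,16); take (16,18).
Selected: (1,2) (4,5) (5,6) (9,13) (13,16) (16,18)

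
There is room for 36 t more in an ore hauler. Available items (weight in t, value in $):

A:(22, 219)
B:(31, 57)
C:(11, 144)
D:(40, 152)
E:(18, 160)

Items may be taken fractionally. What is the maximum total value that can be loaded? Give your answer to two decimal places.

Order: C (144/11=13.09) > A (219/22=9.95) > E (160/18=8.89) > D (152/40=3.80) > B (57/31=1.84)
Fill: take C (11 @ 144) → take A (22 @ 219) → take 3/18 of E → 26.67; 36/36 used.
Total value = 389.67

389.67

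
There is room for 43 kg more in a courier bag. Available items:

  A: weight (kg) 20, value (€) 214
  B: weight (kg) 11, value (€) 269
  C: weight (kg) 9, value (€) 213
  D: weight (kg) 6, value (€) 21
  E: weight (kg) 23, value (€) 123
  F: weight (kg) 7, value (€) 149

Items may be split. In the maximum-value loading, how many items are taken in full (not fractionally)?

3

Sort by value per unit weight and fill in that order.
Order: B (269/11=24.45) > C (213/9=23.67) > F (149/7=21.29) > A (214/20=10.70) > E (123/23=5.35) > D (21/6=3.50)
Fill: take B (11 @ 269) → take C (9 @ 213) → take F (7 @ 149) → take 16/20 of A → 171.20; 43/43 used.
3 item(s) taken whole; one partial (take 16/20 of A).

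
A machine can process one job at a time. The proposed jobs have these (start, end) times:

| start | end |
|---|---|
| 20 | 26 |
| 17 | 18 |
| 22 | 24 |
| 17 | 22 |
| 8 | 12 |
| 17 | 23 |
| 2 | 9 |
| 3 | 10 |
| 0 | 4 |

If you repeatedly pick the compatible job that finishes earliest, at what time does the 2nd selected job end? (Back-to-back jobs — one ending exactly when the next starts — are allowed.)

Greedy by earliest finish: after sorting by end time, pick each interval compatible with the last pick.
Sorted by end: (0,4)  (2,9)  (3,10)  (8,12)  (17,18)  (17,22)  (17,23)  (22,24)  (20,26)
take (0,4); skip (2,9); skip (3,10); take (8,12); take (17,18); take (22,24).
Selected: (0,4) (8,12) (17,18) (22,24)

12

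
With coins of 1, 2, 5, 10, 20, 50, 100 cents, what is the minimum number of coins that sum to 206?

4

206 = 2×100 + 1×5 + 1×1
Total coins = 2 + 1 + 1 = 4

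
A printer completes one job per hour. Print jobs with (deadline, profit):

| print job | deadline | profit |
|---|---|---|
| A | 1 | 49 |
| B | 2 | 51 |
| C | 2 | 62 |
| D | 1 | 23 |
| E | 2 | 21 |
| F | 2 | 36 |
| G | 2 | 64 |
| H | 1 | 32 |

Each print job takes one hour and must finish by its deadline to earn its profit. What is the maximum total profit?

126

Sort by profit descending; place each in the latest free slot ≤ its deadline.
By profit: G(d2,64), C(d2,62), B(d2,51), A(d1,49), F(d2,36), H(d1,32), D(d1,23), E(d2,21)
G→slot 2; C→slot 1; B skipped; A skipped; F skipped; H skipped; D skipped; E skipped.
Profit = 62 + 64 = 126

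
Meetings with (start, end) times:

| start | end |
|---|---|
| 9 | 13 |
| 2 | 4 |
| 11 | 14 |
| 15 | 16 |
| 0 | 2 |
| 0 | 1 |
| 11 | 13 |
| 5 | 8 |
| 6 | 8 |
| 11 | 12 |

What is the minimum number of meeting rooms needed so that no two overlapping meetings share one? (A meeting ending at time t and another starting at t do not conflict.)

4

Count concurrent intervals with a sweep; the peak is the room count.
Events (time:±→running): 0:+→1 0:+→2 1:-→1 2:-→0 2:+→1 4:-→0 5:+→1 6:+→2 8:-→1 8:-→0 9:+→1 11:+→2 11:+→3 11:+→4 … peak 4.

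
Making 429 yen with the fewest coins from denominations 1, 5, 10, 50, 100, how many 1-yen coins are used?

429 = 4×100 + 2×10 + 1×5 + 4×1
Count of 1: 4

4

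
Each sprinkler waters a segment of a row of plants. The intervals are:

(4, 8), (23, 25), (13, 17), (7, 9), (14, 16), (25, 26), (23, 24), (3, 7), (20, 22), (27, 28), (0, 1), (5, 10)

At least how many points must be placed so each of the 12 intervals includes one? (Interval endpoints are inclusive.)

Process intervals by earliest right end; each time one isn't hit yet, stab at its right endpoint.
Sorted: [0,1] [3,7] [4,8] [7,9] [5,10] [14,16] [13,17] [20,22] [23,24] [23,25] [25,26] [27,28]
{[0,1]} hit by 1; {[3,7],[4,8],[7,9],[5,10]} hit by 7; {[14,16],[13,17]} hit by 16; {[20,22]} hit by 22; {[23,24],[23,25]} hit by 24; {[25,26]} hit by 26; {[27,28]} hit by 28.
Points: 1, 7, 16, 22, 24, 26, 28 (7 total).

7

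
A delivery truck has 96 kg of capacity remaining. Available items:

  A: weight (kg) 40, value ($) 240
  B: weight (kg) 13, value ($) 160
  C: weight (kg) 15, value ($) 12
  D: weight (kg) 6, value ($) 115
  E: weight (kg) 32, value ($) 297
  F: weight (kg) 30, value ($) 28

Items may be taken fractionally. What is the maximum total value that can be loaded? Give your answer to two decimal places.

816.67

Sort by value per unit weight and fill in that order.
Order: D (115/6=19.17) > B (160/13=12.31) > E (297/32=9.28) > A (240/40=6.00) > F (28/30=0.93) > C (12/15=0.80)
Fill: take D (6 @ 115) → take B (13 @ 160) → take E (32 @ 297) → take A (40 @ 240) → take 5/30 of F → 4.67; 96/96 used.
Total value = 816.67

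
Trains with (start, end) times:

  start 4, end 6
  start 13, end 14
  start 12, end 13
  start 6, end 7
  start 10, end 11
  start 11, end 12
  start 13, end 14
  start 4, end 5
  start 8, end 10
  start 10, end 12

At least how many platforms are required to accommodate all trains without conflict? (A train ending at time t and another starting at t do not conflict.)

2

Count concurrent intervals with a sweep; the peak is the room count.
starts: [4, 4, 6, 8, 10, 10, 11, 12, 13, 13]
ends:   [5, 6, 7, 10, 11, 12, 12, 13, 14, 14]
s4→1 s4→2  — peak 2.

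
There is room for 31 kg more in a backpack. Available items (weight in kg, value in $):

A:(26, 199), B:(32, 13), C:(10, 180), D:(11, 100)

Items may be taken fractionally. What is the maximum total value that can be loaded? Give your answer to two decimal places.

Ratios (sorted): C 18.00, D 9.09, A 7.65, B 0.41
take C (10 @ 180); take D (11 @ 100); take 10/26 of A → 76.54. Capacity used 31/31.
Total value = 356.54

356.54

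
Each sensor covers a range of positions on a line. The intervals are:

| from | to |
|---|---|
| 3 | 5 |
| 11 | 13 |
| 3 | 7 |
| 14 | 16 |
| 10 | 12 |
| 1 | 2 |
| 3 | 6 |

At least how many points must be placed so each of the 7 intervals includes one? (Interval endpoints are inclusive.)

Process intervals by earliest right end; each time one isn't hit yet, stab at its right endpoint.
Sorted: [1,2] [3,5] [3,6] [3,7] [10,12] [11,13] [14,16]
{[1,2]} hit by 2; {[3,5],[3,6],[3,7]} hit by 5; {[10,12],[11,13]} hit by 12; {[14,16]} hit by 16.
Points: 2, 5, 12, 16 (4 total).

4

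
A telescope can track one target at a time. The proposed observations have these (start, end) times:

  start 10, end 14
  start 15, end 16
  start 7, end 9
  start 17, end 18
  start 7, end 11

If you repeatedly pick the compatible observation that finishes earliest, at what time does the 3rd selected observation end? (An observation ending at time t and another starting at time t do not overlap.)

16

Sort by end time and greedily take each interval whose start is ≥ the last chosen end.
By end time: (7,9), (7,11), (10,14), (15,16), (17,18).
Pick (7,9); next start ≥ 9 → (10,14); next start ≥ 14 → (15,16); next start ≥ 16 → (17,18).
Selected: (7,9) (10,14) (15,16) (17,18)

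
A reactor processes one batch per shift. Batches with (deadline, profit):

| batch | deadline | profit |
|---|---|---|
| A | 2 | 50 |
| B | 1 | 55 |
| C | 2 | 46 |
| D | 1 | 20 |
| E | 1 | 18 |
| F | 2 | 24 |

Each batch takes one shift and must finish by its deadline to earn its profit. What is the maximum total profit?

105

Take jobs in profit order; each goes to the latest open slot no later than its deadline.
Profit order: B=55 A=50 C=46 F=24 D=20 E=18
Assign: B→slot 1, A→slot 2, C skipped, F skipped, D skipped, E skipped.
Slots: [1:B] [2:A]
Profit = 55 + 50 = 105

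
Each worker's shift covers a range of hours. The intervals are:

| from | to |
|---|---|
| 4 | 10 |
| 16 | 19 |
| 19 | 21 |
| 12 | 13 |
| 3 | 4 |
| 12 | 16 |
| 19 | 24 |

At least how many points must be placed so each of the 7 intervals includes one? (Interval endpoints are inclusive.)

Process intervals by earliest right end; each time one isn't hit yet, stab at its right endpoint.
Sorted: [3,4] [4,10] [12,13] [12,16] [16,19] [19,21] [19,24]
{[3,4],[4,10]} hit by 4; {[12,13],[12,16]} hit by 13; {[16,19],[19,21],[19,24]} hit by 19.
Points: 4, 13, 19 (3 total).

3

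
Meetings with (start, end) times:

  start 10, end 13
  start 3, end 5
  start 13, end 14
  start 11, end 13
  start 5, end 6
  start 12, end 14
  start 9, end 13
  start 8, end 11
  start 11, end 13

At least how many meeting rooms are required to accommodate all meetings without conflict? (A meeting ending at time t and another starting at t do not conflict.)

5

Events (time:±→running): 3:+→1 5:-→0 5:+→1 6:-→0 8:+→1 9:+→2 10:+→3 11:-→2 11:+→3 11:+→4 12:+→5 … peak 5.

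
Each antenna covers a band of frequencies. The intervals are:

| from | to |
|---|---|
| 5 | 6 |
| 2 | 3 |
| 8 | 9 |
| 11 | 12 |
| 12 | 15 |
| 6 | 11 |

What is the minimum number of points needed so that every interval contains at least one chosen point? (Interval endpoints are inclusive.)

4

Sort by right endpoint; whenever an interval is uncovered, place a point at its right end.
Sorted: [2,3] [5,6] [8,9] [6,11] [11,12] [12,15]
{[2,3]} hit by 3; {[5,6]} hit by 6; {[8,9],[6,11]} hit by 9; {[11,12],[12,15]} hit by 12.
Points: 3, 6, 9, 12 (4 total).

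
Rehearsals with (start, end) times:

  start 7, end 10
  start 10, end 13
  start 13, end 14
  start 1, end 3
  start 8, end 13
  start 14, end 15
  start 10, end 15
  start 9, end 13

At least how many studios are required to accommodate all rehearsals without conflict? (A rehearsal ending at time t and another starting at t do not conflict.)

4

Events (time:±→running): 1:+→1 3:-→0 7:+→1 8:+→2 9:+→3 10:-→2 10:+→3 10:+→4 … peak 4.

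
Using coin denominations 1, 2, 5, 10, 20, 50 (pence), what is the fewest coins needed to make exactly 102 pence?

3

Use the largest denomination that fits, subtract, and repeat.
102 − 2×50→2 − 1×2→0
Total coins = 2 + 1 = 3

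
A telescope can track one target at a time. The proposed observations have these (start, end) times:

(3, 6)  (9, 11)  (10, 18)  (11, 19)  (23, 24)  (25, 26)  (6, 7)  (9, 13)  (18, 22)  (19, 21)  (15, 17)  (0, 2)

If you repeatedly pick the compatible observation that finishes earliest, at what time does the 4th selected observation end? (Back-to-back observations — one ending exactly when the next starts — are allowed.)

Order by finish time; keep every interval that doesn't clash with the previous kept one.
Sorted by end: (0,2)  (3,6)  (6,7)  (9,11)  (9,13)  (15,17)  (10,18)  (11,19)  (19,21)  (18,22)  (23,24)  (25,26)
take (0,2); take (3,6); take (6,7); take (9,11); skip (9,13); take (15,17); skip (11,19); take (19,21); skip (18,22); take (23,24); take (25,26).
Selected: (0,2) (3,6) (6,7) (9,11) (15,17) (19,21) (23,24) (25,26)

11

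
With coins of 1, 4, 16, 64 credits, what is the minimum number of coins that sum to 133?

133 = 2×64 + 1×4 + 1×1
Total coins = 2 + 1 + 1 = 4

4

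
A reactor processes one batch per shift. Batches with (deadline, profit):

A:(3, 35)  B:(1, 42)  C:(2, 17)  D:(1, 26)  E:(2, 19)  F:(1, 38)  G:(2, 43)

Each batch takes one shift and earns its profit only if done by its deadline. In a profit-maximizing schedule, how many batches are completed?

3

By profit: G(d2,43), B(d1,42), F(d1,38), A(d3,35), D(d1,26), E(d2,19), C(d2,17)
G→slot 2; B→slot 1; F skipped; A→slot 3; D skipped; E skipped; C skipped.
3 of 7 scheduled.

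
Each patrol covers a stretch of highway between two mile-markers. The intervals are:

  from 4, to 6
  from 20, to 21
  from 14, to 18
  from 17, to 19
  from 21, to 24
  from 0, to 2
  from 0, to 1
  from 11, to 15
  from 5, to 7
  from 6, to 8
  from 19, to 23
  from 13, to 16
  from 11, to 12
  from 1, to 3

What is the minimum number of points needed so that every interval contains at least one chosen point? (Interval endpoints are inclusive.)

Process intervals by earliest right end; each time one isn't hit yet, stab at its right endpoint.
Sorted: [0,1] [0,2] [1,3] [4,6] [5,7] [6,8] [11,12] [11,15] [13,16] [14,18] [17,19] [20,21] [19,23] [21,24]
{[0,1],[0,2],[1,3]} hit by 1; {[4,6],[5,7],[6,8]} hit by 6; {[11,12],[11,15]} hit by 12; {[13,16],[14,18]} hit by 16; {[17,19]} hit by 19; {[20,21],[19,23],[21,24]} hit by 21.
Points: 1, 6, 12, 16, 19, 21 (6 total).

6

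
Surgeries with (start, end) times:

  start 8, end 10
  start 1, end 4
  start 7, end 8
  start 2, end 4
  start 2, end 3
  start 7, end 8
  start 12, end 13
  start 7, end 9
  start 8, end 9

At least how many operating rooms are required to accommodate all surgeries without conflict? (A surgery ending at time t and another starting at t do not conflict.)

The answer is the maximum number of intervals overlapping at any instant.
Events (time:±→running): 1:+→1 2:+→2 2:+→3 … peak 3.

3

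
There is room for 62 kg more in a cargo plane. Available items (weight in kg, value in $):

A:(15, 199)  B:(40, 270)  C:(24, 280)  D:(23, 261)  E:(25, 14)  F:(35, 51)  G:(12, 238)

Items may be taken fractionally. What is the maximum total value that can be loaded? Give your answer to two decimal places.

841.83

Greedy by value/weight ratio, highest first.
Ratios (sorted): G 19.83, A 13.27, C 11.67, D 11.35, B 6.75, F 1.46, E 0.56
take G (12 @ 238); take A (15 @ 199); take C (24 @ 280); take 11/23 of D → 124.83. Capacity used 62/62.
Total value = 841.83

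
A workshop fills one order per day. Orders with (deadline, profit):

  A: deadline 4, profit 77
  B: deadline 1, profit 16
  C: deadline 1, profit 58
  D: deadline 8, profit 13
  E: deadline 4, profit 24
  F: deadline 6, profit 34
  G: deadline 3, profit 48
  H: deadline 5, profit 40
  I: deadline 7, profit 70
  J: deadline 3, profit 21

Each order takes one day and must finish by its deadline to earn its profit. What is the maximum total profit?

Profit order: A=77 I=70 C=58 G=48 H=40 F=34 E=24 J=21 B=16 D=13
Assign: A→slot 4, I→slot 7, C→slot 1, G→slot 3, H→slot 5, F→slot 6, E→slot 2, J skipped, B skipped, D→slot 8.
Slots: [1:C] [2:E] [3:G] [4:A] [5:H] [6:F] [7:I] [8:D]
Profit = 58 + 24 + 48 + 77 + 40 + 34 + 70 + 13 = 364

364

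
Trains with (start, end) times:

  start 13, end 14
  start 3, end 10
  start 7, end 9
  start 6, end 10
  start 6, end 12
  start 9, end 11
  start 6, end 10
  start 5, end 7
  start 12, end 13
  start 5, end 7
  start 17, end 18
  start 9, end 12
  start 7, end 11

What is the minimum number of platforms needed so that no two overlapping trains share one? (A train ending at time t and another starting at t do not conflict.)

The answer is the maximum number of intervals overlapping at any instant.
starts: [3, 5, 5, 6, 6, 6, 7, 7, 9, 9, 12, 13, 17]
ends:   [7, 7, 9, 10, 10, 10, 11, 11, 12, 12, 13, 14, 18]
s3→1 s5→2 s5→3 s6→4 s6→5 s6→6 e7→5 e7→4 s7→5 s7→6 e9→5 s9→6 s9→7  — peak 7.

7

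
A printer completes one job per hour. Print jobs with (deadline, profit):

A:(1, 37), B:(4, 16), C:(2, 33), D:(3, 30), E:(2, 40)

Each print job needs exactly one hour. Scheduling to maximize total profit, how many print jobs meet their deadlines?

4

Sort by profit descending; place each in the latest free slot ≤ its deadline.
Profit order: E=40 A=37 C=33 D=30 B=16
Assign: E→slot 2, A→slot 1, C skipped, D→slot 3, B→slot 4.
Slots: [1:A] [2:E] [3:D] [4:B]
4 of 5 scheduled.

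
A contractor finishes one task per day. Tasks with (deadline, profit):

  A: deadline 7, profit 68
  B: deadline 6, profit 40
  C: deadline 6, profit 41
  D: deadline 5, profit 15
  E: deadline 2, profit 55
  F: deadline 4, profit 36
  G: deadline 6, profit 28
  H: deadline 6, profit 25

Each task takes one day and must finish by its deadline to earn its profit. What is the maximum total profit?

Profit order: A=68 E=55 C=41 B=40 F=36 G=28 H=25 D=15
Assign: A→slot 7, E→slot 2, C→slot 6, B→slot 5, F→slot 4, G→slot 3, H→slot 1, D skipped.
Slots: [1:H] [2:E] [3:G] [4:F] [5:B] [6:C] [7:A]
Profit = 25 + 55 + 28 + 36 + 40 + 41 + 68 = 293

293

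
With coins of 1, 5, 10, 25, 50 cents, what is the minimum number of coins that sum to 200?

4

Greedy: take as many of the largest coin as possible, then repeat with the remainder.
200 − 4×50→0
Total coins = 4 = 4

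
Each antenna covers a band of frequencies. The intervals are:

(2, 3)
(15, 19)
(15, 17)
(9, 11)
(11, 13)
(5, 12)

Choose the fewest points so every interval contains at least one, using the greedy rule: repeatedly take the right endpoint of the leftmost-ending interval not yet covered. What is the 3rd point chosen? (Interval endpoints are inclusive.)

Sort by right endpoint; whenever an interval is uncovered, place a point at its right end.
Sorted: [2,3] [9,11] [5,12] [11,13] [15,17] [15,19]
{[2,3]} hit by 3; {[9,11],[5,12],[11,13]} hit by 11; {[15,17],[15,19]} hit by 17.
Points: 3, 11, 17 (3 total).

17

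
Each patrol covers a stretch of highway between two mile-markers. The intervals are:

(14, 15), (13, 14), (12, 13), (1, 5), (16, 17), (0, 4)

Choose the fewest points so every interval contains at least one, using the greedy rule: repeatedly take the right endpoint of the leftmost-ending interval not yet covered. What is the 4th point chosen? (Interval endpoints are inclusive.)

Sort by right endpoint; whenever an interval is uncovered, place a point at its right end.
Sorted: [0,4] [1,5] [12,13] [13,14] [14,15] [16,17]
{[0,4],[1,5]} hit by 4; {[12,13],[13,14]} hit by 13; {[14,15]} hit by 15; {[16,17]} hit by 17.
Points: 4, 13, 15, 17 (4 total).

17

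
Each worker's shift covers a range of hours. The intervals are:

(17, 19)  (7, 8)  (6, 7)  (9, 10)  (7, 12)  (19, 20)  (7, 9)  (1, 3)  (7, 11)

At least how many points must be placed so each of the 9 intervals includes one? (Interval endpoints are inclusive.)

4

Process intervals by earliest right end; each time one isn't hit yet, stab at its right endpoint.
Sorted: [1,3] [6,7] [7,8] [7,9] [9,10] [7,11] [7,12] [17,19] [19,20]
{[1,3]} hit by 3; {[6,7],[7,8],[7,9]} hit by 7; {[9,10],[7,11],[7,12]} hit by 10; {[17,19],[19,20]} hit by 19.
Points: 3, 7, 10, 19 (4 total).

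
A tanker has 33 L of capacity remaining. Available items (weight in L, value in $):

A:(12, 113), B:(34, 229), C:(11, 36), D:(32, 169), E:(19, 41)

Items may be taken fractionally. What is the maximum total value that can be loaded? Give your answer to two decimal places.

Greedy by value/weight ratio, highest first.
Order: A (113/12=9.42) > B (229/34=6.74) > D (169/32=5.28) > C (36/11=3.27) > E (41/19=2.16)
Fill: take A (12 @ 113) → take 21/34 of B → 141.44; 33/33 used.
Total value = 254.44

254.44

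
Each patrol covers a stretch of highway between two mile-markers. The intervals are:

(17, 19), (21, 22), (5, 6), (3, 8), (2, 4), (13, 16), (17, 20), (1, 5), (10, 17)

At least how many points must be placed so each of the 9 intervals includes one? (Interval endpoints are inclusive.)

Process intervals by earliest right end; each time one isn't hit yet, stab at its right endpoint.
Sorted: [2,4] [1,5] [5,6] [3,8] [13,16] [10,17] [17,19] [17,20] [21,22]
{[2,4],[1,5]} hit by 4; {[5,6],[3,8]} hit by 6; {[13,16],[10,17]} hit by 16; {[17,19],[17,20]} hit by 19; {[21,22]} hit by 22.
Points: 4, 6, 16, 19, 22 (5 total).

5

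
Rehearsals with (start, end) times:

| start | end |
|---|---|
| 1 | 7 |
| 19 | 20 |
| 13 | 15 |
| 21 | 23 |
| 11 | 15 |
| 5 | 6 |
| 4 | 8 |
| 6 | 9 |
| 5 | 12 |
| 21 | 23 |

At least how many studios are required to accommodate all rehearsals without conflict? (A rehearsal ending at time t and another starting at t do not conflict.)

4

Events (time:±→running): 1:+→1 4:+→2 5:+→3 5:+→4 … peak 4.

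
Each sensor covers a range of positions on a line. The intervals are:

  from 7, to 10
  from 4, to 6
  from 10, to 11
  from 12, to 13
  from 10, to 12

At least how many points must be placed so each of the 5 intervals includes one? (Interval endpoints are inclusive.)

Sort by right endpoint; whenever an interval is uncovered, place a point at its right end.
Sorted: [4,6] [7,10] [10,11] [10,12] [12,13]
{[4,6]} hit by 6; {[7,10],[10,11],[10,12]} hit by 10; {[12,13]} hit by 13.
Points: 6, 10, 13 (3 total).

3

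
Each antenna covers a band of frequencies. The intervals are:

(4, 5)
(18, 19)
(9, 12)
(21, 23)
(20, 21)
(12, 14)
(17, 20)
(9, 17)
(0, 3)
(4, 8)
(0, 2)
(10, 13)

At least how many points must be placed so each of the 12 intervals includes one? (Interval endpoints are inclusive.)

5

Sort by right endpoint; whenever an interval is uncovered, place a point at its right end.
By right end: [0,2]  [0,3]  [4,5]  [4,8]  [9,12]  [10,13]  [12,14]  [9,17]  [18,19]  [17,20]  [20,21]  [21,23]
[0,2] uncovered → point at 2; [4,5] uncovered → point at 5; [9,12] uncovered → point at 12; [18,19] uncovered → point at 19; [20,21] uncovered → point at 21.
Points: 2, 5, 12, 19, 21 (5 total).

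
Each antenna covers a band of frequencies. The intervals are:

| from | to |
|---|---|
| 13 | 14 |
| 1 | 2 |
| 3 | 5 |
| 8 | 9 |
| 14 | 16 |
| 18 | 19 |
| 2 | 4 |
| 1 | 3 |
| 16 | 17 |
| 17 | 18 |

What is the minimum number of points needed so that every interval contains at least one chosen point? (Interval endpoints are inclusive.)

6

Process intervals by earliest right end; each time one isn't hit yet, stab at its right endpoint.
By right end: [1,2]  [1,3]  [2,4]  [3,5]  [8,9]  [13,14]  [14,16]  [16,17]  [17,18]  [18,19]
[1,2] uncovered → point at 2; [3,5] uncovered → point at 5; [8,9] uncovered → point at 9; [13,14] uncovered → point at 14; [16,17] uncovered → point at 17; [18,19] uncovered → point at 19.
Points: 2, 5, 9, 14, 17, 19 (6 total).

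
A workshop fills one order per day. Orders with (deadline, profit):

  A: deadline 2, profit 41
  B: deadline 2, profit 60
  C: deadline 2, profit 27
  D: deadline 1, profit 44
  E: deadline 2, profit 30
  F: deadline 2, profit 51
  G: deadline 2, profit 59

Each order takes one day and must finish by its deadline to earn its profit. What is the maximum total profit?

119

Take jobs in profit order; each goes to the latest open slot no later than its deadline.
Profit order: B=60 G=59 F=51 D=44 A=41 E=30 C=27
Assign: B→slot 2, G→slot 1, F skipped, D skipped, A skipped, E skipped, C skipped.
Slots: [1:G] [2:B]
Profit = 59 + 60 = 119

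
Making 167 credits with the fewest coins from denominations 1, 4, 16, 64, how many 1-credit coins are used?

3

Use the largest denomination that fits, subtract, and repeat.
167 − 2×64→39 − 2×16→7 − 1×4→3 − 3×1→0
Count of 1: 3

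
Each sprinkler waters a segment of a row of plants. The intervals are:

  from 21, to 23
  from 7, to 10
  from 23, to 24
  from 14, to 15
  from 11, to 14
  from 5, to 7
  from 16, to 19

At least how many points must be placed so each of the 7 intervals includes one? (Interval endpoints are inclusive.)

4

Process intervals by earliest right end; each time one isn't hit yet, stab at its right endpoint.
Sorted: [5,7] [7,10] [11,14] [14,15] [16,19] [21,23] [23,24]
{[5,7],[7,10]} hit by 7; {[11,14],[14,15]} hit by 14; {[16,19]} hit by 19; {[21,23],[23,24]} hit by 23.
Points: 7, 14, 19, 23 (4 total).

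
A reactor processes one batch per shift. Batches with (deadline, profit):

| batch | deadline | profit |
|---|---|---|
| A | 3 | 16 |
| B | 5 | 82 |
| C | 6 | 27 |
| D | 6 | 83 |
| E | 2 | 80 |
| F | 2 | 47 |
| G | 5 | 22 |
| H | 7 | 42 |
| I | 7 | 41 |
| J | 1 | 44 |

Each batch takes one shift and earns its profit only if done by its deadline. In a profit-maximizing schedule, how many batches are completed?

Profit order: D=83 B=82 E=80 F=47 J=44 H=42 I=41 C=27 G=22 A=16
Assign: D→slot 6, B→slot 5, E→slot 2, F→slot 1, J skipped, H→slot 7, I→slot 4, C→slot 3, G skipped, A skipped.
Slots: [1:F] [2:E] [3:C] [4:I] [5:B] [6:D] [7:H]
7 of 10 scheduled.

7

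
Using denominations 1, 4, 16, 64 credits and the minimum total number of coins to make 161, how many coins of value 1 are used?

Greedy: take as many of the largest coin as possible, then repeat with the remainder.
161 − 2×64→33 − 2×16→1 − 1×1→0
Count of 1: 1

1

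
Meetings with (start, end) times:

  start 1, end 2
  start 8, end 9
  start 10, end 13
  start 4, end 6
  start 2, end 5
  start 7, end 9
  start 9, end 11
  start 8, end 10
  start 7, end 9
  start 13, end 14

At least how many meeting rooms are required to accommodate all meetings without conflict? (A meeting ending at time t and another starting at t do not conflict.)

4

starts: [1, 2, 4, 7, 7, 8, 8, 9, 10, 13]
ends:   [2, 5, 6, 9, 9, 9, 10, 11, 13, 14]
s1→1 e2→0 s2→1 s4→2 e5→1 e6→0 s7→1 s7→2 s8→3 s8→4  — peak 4.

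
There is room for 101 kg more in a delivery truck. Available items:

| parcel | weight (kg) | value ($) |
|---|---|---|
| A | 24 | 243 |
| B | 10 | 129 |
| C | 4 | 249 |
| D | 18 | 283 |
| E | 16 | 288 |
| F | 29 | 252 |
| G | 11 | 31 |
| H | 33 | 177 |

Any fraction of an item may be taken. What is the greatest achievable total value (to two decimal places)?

Order: C (249/4=62.25) > E (288/16=18.00) > D (283/18=15.72) > B (129/10=12.90) > A (243/24=10.12) > F (252/29=8.69) > H (177/33=5.36) > G (31/11=2.82)
Fill: take C (4 @ 249) → take E (16 @ 288) → take D (18 @ 283) → take B (10 @ 129) → take A (24 @ 243) → take F (29 @ 252); 101/101 used.
Total value = 1444.00

1444.00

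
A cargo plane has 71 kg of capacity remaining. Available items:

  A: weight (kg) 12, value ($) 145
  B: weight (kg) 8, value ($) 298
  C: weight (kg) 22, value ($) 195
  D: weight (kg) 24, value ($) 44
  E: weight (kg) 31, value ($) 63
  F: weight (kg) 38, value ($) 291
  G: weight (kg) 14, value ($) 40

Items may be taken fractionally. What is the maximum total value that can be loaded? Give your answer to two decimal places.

Order: B (298/8=37.25) > A (145/12=12.08) > C (195/22=8.86) > F (291/38=7.66) > G (40/14=2.86) > E (63/31=2.03) > D (44/24=1.83)
Fill: take B (8 @ 298) → take A (12 @ 145) → take C (22 @ 195) → take 29/38 of F → 222.08; 71/71 used.
Total value = 860.08

860.08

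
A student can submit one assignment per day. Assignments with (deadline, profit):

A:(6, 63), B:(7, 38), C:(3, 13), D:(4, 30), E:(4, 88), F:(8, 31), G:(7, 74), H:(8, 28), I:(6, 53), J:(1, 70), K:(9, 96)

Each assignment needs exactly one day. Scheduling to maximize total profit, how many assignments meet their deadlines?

Sort by profit descending; place each in the latest free slot ≤ its deadline.
Profit order: K=96 E=88 G=74 J=70 A=63 I=53 B=38 F=31 D=30 H=28 C=13
Assign: K→slot 9, E→slot 4, G→slot 7, J→slot 1, A→slot 6, I→slot 5, B→slot 3, F→slot 8, D→slot 2, H skipped, C skipped.
Slots: [1:J] [2:D] [3:B] [4:E] [5:I] [6:A] [7:G] [8:F] [9:K]
9 of 11 scheduled.

9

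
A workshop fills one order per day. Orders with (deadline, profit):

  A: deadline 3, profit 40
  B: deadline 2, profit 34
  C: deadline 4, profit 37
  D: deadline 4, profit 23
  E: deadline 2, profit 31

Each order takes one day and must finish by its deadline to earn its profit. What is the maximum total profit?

Sort by profit descending; place each in the latest free slot ≤ its deadline.
Profit order: A=40 C=37 B=34 E=31 D=23
Assign: A→slot 3, C→slot 4, B→slot 2, E→slot 1, D skipped.
Slots: [1:E] [2:B] [3:A] [4:C]
Profit = 31 + 34 + 40 + 37 = 142

142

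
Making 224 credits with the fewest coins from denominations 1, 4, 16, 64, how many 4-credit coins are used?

Greedy: take as many of the largest coin as possible, then repeat with the remainder.
224 = 3×64 + 2×16
Count of 4: 0

0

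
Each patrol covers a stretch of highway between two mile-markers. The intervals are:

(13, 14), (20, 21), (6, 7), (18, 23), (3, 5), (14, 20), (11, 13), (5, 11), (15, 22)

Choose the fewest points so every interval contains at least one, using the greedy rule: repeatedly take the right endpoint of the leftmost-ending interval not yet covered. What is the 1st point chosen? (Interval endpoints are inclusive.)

5

Sorted: [3,5] [6,7] [5,11] [11,13] [13,14] [14,20] [20,21] [15,22] [18,23]
{[3,5]} hit by 5; {[6,7],[5,11]} hit by 7; {[11,13],[13,14]} hit by 13; {[14,20],[20,21],[15,22],[18,23]} hit by 20.
Points: 5, 7, 13, 20 (4 total).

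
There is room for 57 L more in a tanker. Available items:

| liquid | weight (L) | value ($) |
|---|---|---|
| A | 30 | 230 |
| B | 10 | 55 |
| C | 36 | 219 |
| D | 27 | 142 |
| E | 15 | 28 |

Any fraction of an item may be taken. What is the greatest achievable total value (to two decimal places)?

Sort by value per unit weight and fill in that order.
Order: A (230/30=7.67) > C (219/36=6.08) > B (55/10=5.50) > D (142/27=5.26) > E (28/15=1.87)
Fill: take A (30 @ 230) → take 27/36 of C → 164.25; 57/57 used.
Total value = 394.25

394.25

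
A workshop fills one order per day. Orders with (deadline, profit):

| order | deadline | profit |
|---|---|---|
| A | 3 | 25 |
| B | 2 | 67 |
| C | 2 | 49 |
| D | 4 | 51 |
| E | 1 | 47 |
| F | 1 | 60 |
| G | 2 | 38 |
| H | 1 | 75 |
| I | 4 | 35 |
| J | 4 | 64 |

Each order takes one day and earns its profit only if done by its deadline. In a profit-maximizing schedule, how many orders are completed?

4

Sort by profit descending; place each in the latest free slot ≤ its deadline.
By profit: H(d1,75), B(d2,67), J(d4,64), F(d1,60), D(d4,51), C(d2,49), E(d1,47), G(d2,38), I(d4,35), A(d3,25)
H→slot 1; B→slot 2; J→slot 4; F skipped; D→slot 3; C skipped; E skipped; G skipped; I skipped; A skipped.
4 of 10 scheduled.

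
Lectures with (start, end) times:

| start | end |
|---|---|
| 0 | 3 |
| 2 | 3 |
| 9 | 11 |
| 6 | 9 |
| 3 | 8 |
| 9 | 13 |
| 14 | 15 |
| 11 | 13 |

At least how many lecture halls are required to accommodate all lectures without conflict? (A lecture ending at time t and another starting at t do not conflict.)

2

starts: [0, 2, 3, 6, 9, 9, 11, 14]
ends:   [3, 3, 8, 9, 11, 13, 13, 15]
s0→1 s2→2  — peak 2.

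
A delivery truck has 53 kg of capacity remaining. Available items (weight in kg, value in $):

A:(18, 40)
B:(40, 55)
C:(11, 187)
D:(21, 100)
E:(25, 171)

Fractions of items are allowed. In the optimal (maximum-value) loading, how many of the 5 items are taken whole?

Greedy by value/weight ratio, highest first.
Order: C (187/11=17.00) > E (171/25=6.84) > D (100/21=4.76) > A (40/18=2.22) > B (55/40=1.38)
Fill: take C (11 @ 187) → take E (25 @ 171) → take 17/21 of D → 80.95; 53/53 used.
2 item(s) taken whole; one partial (take 17/21 of D).

2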